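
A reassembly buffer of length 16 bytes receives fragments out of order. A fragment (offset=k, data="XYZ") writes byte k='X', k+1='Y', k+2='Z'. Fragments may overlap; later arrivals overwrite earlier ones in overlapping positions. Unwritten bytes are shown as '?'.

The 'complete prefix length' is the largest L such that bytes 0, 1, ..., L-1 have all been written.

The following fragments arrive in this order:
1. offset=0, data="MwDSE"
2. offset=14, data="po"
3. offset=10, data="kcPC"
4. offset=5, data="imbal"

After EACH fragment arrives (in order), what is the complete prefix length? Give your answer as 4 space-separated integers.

Fragment 1: offset=0 data="MwDSE" -> buffer=MwDSE??????????? -> prefix_len=5
Fragment 2: offset=14 data="po" -> buffer=MwDSE?????????po -> prefix_len=5
Fragment 3: offset=10 data="kcPC" -> buffer=MwDSE?????kcPCpo -> prefix_len=5
Fragment 4: offset=5 data="imbal" -> buffer=MwDSEimbalkcPCpo -> prefix_len=16

Answer: 5 5 5 16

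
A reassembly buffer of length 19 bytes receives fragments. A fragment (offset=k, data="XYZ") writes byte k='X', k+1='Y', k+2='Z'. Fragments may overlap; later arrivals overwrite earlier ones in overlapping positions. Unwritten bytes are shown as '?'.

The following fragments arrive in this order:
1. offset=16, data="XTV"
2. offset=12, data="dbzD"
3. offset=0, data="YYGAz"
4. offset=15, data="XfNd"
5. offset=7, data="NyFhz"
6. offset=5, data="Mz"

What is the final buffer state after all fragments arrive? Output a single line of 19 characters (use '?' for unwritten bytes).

Answer: YYGAzMzNyFhzdbzXfNd

Derivation:
Fragment 1: offset=16 data="XTV" -> buffer=????????????????XTV
Fragment 2: offset=12 data="dbzD" -> buffer=????????????dbzDXTV
Fragment 3: offset=0 data="YYGAz" -> buffer=YYGAz???????dbzDXTV
Fragment 4: offset=15 data="XfNd" -> buffer=YYGAz???????dbzXfNd
Fragment 5: offset=7 data="NyFhz" -> buffer=YYGAz??NyFhzdbzXfNd
Fragment 6: offset=5 data="Mz" -> buffer=YYGAzMzNyFhzdbzXfNd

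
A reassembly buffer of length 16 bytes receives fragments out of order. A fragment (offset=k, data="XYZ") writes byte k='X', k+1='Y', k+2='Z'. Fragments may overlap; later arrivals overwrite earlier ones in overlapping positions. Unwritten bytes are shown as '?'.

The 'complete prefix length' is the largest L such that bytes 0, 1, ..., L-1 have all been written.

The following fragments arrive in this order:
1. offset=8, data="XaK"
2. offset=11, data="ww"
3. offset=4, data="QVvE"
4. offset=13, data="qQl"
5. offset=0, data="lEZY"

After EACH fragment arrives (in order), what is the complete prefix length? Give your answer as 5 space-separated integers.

Answer: 0 0 0 0 16

Derivation:
Fragment 1: offset=8 data="XaK" -> buffer=????????XaK????? -> prefix_len=0
Fragment 2: offset=11 data="ww" -> buffer=????????XaKww??? -> prefix_len=0
Fragment 3: offset=4 data="QVvE" -> buffer=????QVvEXaKww??? -> prefix_len=0
Fragment 4: offset=13 data="qQl" -> buffer=????QVvEXaKwwqQl -> prefix_len=0
Fragment 5: offset=0 data="lEZY" -> buffer=lEZYQVvEXaKwwqQl -> prefix_len=16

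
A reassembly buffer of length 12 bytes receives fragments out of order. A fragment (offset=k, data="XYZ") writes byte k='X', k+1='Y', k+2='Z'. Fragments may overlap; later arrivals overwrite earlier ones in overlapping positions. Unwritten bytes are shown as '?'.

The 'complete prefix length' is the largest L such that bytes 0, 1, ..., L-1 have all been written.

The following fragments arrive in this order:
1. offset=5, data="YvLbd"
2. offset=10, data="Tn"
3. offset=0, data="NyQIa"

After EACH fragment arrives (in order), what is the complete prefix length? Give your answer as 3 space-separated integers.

Answer: 0 0 12

Derivation:
Fragment 1: offset=5 data="YvLbd" -> buffer=?????YvLbd?? -> prefix_len=0
Fragment 2: offset=10 data="Tn" -> buffer=?????YvLbdTn -> prefix_len=0
Fragment 3: offset=0 data="NyQIa" -> buffer=NyQIaYvLbdTn -> prefix_len=12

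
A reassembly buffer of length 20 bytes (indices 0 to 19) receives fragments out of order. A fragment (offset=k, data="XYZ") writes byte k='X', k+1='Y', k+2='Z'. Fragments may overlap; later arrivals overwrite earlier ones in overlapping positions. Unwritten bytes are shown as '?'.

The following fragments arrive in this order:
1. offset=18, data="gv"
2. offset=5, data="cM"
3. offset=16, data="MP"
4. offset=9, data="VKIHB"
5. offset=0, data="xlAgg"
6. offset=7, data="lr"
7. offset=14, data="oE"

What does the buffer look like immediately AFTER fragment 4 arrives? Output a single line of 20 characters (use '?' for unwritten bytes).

Answer: ?????cM??VKIHB??MPgv

Derivation:
Fragment 1: offset=18 data="gv" -> buffer=??????????????????gv
Fragment 2: offset=5 data="cM" -> buffer=?????cM???????????gv
Fragment 3: offset=16 data="MP" -> buffer=?????cM?????????MPgv
Fragment 4: offset=9 data="VKIHB" -> buffer=?????cM??VKIHB??MPgv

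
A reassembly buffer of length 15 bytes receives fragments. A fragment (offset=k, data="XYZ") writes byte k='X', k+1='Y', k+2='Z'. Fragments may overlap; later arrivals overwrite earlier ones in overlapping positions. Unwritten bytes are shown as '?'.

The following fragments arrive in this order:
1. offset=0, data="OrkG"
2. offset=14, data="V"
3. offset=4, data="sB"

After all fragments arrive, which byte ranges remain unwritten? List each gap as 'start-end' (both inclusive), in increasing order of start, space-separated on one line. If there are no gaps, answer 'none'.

Fragment 1: offset=0 len=4
Fragment 2: offset=14 len=1
Fragment 3: offset=4 len=2
Gaps: 6-13

Answer: 6-13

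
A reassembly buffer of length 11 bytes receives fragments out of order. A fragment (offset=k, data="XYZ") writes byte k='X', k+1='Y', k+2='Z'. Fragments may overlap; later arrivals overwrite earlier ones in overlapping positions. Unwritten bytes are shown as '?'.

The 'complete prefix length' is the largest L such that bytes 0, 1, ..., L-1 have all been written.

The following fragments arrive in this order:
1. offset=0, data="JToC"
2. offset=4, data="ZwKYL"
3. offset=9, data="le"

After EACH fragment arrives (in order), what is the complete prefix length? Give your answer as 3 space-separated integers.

Answer: 4 9 11

Derivation:
Fragment 1: offset=0 data="JToC" -> buffer=JToC??????? -> prefix_len=4
Fragment 2: offset=4 data="ZwKYL" -> buffer=JToCZwKYL?? -> prefix_len=9
Fragment 3: offset=9 data="le" -> buffer=JToCZwKYLle -> prefix_len=11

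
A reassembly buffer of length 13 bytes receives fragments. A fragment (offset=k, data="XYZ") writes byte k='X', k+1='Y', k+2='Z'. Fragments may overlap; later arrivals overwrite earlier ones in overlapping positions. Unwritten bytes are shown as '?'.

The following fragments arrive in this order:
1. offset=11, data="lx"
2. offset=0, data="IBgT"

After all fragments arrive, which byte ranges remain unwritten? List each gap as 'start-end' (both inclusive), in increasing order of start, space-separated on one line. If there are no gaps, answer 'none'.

Answer: 4-10

Derivation:
Fragment 1: offset=11 len=2
Fragment 2: offset=0 len=4
Gaps: 4-10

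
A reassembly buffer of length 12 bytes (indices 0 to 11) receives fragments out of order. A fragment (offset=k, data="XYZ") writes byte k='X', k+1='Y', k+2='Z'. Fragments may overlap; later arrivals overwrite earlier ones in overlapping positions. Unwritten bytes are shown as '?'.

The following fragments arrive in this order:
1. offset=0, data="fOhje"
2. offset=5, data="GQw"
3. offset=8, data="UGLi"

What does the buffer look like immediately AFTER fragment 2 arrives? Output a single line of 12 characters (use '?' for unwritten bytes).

Answer: fOhjeGQw????

Derivation:
Fragment 1: offset=0 data="fOhje" -> buffer=fOhje???????
Fragment 2: offset=5 data="GQw" -> buffer=fOhjeGQw????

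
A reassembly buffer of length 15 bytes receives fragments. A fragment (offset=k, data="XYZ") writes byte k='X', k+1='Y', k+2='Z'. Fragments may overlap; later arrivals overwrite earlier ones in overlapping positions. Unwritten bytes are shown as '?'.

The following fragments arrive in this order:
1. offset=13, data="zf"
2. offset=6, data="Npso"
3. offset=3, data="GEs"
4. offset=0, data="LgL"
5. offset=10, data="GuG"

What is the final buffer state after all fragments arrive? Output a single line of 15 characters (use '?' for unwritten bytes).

Answer: LgLGEsNpsoGuGzf

Derivation:
Fragment 1: offset=13 data="zf" -> buffer=?????????????zf
Fragment 2: offset=6 data="Npso" -> buffer=??????Npso???zf
Fragment 3: offset=3 data="GEs" -> buffer=???GEsNpso???zf
Fragment 4: offset=0 data="LgL" -> buffer=LgLGEsNpso???zf
Fragment 5: offset=10 data="GuG" -> buffer=LgLGEsNpsoGuGzf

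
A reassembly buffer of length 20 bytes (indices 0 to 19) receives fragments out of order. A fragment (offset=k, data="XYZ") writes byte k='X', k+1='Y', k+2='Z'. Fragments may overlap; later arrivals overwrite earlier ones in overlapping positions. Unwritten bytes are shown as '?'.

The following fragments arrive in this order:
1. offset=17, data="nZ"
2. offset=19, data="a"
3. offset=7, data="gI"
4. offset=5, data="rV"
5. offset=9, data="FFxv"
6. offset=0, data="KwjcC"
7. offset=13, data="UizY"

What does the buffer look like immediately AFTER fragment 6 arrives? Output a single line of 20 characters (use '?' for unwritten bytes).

Answer: KwjcCrVgIFFxv????nZa

Derivation:
Fragment 1: offset=17 data="nZ" -> buffer=?????????????????nZ?
Fragment 2: offset=19 data="a" -> buffer=?????????????????nZa
Fragment 3: offset=7 data="gI" -> buffer=???????gI????????nZa
Fragment 4: offset=5 data="rV" -> buffer=?????rVgI????????nZa
Fragment 5: offset=9 data="FFxv" -> buffer=?????rVgIFFxv????nZa
Fragment 6: offset=0 data="KwjcC" -> buffer=KwjcCrVgIFFxv????nZa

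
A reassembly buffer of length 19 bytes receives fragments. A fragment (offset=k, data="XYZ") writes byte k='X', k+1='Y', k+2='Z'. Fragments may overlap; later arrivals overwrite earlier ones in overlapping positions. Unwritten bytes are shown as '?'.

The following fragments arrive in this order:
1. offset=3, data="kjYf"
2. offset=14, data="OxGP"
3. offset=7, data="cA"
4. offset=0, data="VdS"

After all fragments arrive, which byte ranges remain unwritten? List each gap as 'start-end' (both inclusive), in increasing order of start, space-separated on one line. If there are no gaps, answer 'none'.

Answer: 9-13 18-18

Derivation:
Fragment 1: offset=3 len=4
Fragment 2: offset=14 len=4
Fragment 3: offset=7 len=2
Fragment 4: offset=0 len=3
Gaps: 9-13 18-18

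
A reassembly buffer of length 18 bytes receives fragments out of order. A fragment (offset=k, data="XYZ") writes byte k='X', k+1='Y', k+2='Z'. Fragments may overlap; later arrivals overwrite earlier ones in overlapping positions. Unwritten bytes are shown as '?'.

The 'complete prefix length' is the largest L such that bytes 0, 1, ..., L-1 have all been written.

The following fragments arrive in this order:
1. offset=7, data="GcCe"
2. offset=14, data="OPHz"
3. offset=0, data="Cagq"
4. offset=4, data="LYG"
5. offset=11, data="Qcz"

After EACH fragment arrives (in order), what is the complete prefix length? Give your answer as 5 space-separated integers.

Answer: 0 0 4 11 18

Derivation:
Fragment 1: offset=7 data="GcCe" -> buffer=???????GcCe??????? -> prefix_len=0
Fragment 2: offset=14 data="OPHz" -> buffer=???????GcCe???OPHz -> prefix_len=0
Fragment 3: offset=0 data="Cagq" -> buffer=Cagq???GcCe???OPHz -> prefix_len=4
Fragment 4: offset=4 data="LYG" -> buffer=CagqLYGGcCe???OPHz -> prefix_len=11
Fragment 5: offset=11 data="Qcz" -> buffer=CagqLYGGcCeQczOPHz -> prefix_len=18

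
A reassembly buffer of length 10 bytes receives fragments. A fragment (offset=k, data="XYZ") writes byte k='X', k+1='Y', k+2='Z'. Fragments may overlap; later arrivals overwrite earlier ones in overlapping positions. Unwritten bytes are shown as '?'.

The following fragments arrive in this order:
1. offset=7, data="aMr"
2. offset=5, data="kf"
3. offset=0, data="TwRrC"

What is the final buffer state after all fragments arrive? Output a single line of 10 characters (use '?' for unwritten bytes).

Answer: TwRrCkfaMr

Derivation:
Fragment 1: offset=7 data="aMr" -> buffer=???????aMr
Fragment 2: offset=5 data="kf" -> buffer=?????kfaMr
Fragment 3: offset=0 data="TwRrC" -> buffer=TwRrCkfaMr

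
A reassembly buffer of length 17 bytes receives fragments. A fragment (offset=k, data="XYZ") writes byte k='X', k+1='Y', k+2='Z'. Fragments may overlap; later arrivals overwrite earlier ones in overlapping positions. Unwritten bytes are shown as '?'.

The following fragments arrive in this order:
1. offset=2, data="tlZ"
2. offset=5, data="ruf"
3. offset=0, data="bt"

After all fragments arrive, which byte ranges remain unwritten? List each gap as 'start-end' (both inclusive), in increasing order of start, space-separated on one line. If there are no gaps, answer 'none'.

Fragment 1: offset=2 len=3
Fragment 2: offset=5 len=3
Fragment 3: offset=0 len=2
Gaps: 8-16

Answer: 8-16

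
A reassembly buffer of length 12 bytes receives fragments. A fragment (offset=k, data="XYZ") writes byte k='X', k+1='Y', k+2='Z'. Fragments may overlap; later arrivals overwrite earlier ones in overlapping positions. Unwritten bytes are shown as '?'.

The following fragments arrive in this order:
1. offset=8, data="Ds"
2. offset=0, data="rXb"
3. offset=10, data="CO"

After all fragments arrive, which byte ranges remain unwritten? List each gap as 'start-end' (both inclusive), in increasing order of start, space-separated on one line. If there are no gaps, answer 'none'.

Fragment 1: offset=8 len=2
Fragment 2: offset=0 len=3
Fragment 3: offset=10 len=2
Gaps: 3-7

Answer: 3-7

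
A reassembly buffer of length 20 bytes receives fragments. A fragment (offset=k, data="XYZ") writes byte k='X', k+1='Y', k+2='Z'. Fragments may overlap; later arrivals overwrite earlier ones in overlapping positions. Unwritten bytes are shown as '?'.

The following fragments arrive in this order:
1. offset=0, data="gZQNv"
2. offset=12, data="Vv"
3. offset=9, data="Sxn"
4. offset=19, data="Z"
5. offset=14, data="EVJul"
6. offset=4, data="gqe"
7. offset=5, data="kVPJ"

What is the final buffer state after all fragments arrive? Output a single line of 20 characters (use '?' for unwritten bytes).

Fragment 1: offset=0 data="gZQNv" -> buffer=gZQNv???????????????
Fragment 2: offset=12 data="Vv" -> buffer=gZQNv???????Vv??????
Fragment 3: offset=9 data="Sxn" -> buffer=gZQNv????SxnVv??????
Fragment 4: offset=19 data="Z" -> buffer=gZQNv????SxnVv?????Z
Fragment 5: offset=14 data="EVJul" -> buffer=gZQNv????SxnVvEVJulZ
Fragment 6: offset=4 data="gqe" -> buffer=gZQNgqe??SxnVvEVJulZ
Fragment 7: offset=5 data="kVPJ" -> buffer=gZQNgkVPJSxnVvEVJulZ

Answer: gZQNgkVPJSxnVvEVJulZ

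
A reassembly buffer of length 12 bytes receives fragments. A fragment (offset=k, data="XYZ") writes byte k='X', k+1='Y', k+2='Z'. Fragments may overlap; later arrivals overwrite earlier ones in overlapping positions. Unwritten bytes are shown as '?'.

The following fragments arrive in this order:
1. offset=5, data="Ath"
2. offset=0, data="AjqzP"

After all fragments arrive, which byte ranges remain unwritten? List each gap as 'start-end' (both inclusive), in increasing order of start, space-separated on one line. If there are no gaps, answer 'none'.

Answer: 8-11

Derivation:
Fragment 1: offset=5 len=3
Fragment 2: offset=0 len=5
Gaps: 8-11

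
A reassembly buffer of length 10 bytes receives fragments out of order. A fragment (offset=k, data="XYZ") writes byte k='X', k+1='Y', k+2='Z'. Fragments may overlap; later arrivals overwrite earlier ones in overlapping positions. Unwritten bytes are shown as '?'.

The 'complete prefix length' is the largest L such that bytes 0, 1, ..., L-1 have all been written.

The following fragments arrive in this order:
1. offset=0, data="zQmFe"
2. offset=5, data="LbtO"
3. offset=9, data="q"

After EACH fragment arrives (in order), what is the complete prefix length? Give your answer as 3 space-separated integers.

Answer: 5 9 10

Derivation:
Fragment 1: offset=0 data="zQmFe" -> buffer=zQmFe????? -> prefix_len=5
Fragment 2: offset=5 data="LbtO" -> buffer=zQmFeLbtO? -> prefix_len=9
Fragment 3: offset=9 data="q" -> buffer=zQmFeLbtOq -> prefix_len=10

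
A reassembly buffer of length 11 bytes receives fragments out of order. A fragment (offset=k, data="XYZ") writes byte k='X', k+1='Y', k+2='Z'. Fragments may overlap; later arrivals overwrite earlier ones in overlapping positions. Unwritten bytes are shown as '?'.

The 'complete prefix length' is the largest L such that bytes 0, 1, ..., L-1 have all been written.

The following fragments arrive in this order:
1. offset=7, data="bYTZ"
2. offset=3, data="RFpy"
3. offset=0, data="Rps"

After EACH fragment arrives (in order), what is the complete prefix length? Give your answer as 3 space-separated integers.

Fragment 1: offset=7 data="bYTZ" -> buffer=???????bYTZ -> prefix_len=0
Fragment 2: offset=3 data="RFpy" -> buffer=???RFpybYTZ -> prefix_len=0
Fragment 3: offset=0 data="Rps" -> buffer=RpsRFpybYTZ -> prefix_len=11

Answer: 0 0 11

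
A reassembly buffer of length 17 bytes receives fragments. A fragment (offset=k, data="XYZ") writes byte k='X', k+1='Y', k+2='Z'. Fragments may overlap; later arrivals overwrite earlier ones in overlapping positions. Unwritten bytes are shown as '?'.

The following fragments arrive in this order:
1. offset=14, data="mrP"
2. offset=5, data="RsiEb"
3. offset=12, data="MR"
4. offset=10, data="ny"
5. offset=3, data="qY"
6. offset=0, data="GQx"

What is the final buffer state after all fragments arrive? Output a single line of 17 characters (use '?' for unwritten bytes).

Answer: GQxqYRsiEbnyMRmrP

Derivation:
Fragment 1: offset=14 data="mrP" -> buffer=??????????????mrP
Fragment 2: offset=5 data="RsiEb" -> buffer=?????RsiEb????mrP
Fragment 3: offset=12 data="MR" -> buffer=?????RsiEb??MRmrP
Fragment 4: offset=10 data="ny" -> buffer=?????RsiEbnyMRmrP
Fragment 5: offset=3 data="qY" -> buffer=???qYRsiEbnyMRmrP
Fragment 6: offset=0 data="GQx" -> buffer=GQxqYRsiEbnyMRmrP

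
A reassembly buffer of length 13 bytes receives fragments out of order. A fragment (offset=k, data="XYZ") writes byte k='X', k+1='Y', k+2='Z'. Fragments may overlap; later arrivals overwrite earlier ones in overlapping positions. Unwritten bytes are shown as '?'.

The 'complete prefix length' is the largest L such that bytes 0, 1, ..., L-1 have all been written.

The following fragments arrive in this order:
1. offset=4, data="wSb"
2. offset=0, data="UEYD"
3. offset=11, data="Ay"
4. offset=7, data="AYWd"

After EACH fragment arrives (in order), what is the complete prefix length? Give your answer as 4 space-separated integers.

Fragment 1: offset=4 data="wSb" -> buffer=????wSb?????? -> prefix_len=0
Fragment 2: offset=0 data="UEYD" -> buffer=UEYDwSb?????? -> prefix_len=7
Fragment 3: offset=11 data="Ay" -> buffer=UEYDwSb????Ay -> prefix_len=7
Fragment 4: offset=7 data="AYWd" -> buffer=UEYDwSbAYWdAy -> prefix_len=13

Answer: 0 7 7 13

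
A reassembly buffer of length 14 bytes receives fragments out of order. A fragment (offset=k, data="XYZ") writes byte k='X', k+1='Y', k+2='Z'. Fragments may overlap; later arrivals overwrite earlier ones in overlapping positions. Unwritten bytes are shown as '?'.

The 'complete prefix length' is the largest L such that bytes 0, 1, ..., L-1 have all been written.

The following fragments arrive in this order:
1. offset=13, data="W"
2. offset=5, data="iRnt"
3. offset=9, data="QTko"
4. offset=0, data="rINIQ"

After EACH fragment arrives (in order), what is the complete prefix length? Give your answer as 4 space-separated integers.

Fragment 1: offset=13 data="W" -> buffer=?????????????W -> prefix_len=0
Fragment 2: offset=5 data="iRnt" -> buffer=?????iRnt????W -> prefix_len=0
Fragment 3: offset=9 data="QTko" -> buffer=?????iRntQTkoW -> prefix_len=0
Fragment 4: offset=0 data="rINIQ" -> buffer=rINIQiRntQTkoW -> prefix_len=14

Answer: 0 0 0 14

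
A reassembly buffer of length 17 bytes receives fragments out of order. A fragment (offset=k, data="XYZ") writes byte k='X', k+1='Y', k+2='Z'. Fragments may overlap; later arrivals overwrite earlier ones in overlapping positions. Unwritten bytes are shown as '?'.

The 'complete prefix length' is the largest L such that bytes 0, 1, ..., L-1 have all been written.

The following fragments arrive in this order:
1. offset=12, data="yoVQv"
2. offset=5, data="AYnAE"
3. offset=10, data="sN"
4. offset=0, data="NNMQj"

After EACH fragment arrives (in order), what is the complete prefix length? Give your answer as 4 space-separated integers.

Answer: 0 0 0 17

Derivation:
Fragment 1: offset=12 data="yoVQv" -> buffer=????????????yoVQv -> prefix_len=0
Fragment 2: offset=5 data="AYnAE" -> buffer=?????AYnAE??yoVQv -> prefix_len=0
Fragment 3: offset=10 data="sN" -> buffer=?????AYnAEsNyoVQv -> prefix_len=0
Fragment 4: offset=0 data="NNMQj" -> buffer=NNMQjAYnAEsNyoVQv -> prefix_len=17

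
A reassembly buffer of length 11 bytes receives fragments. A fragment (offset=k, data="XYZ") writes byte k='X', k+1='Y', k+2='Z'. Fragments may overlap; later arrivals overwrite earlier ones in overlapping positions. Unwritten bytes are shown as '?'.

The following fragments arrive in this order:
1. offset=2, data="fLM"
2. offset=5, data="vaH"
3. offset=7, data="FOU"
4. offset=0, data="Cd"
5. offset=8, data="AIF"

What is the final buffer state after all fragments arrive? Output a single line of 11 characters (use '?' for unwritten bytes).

Answer: CdfLMvaFAIF

Derivation:
Fragment 1: offset=2 data="fLM" -> buffer=??fLM??????
Fragment 2: offset=5 data="vaH" -> buffer=??fLMvaH???
Fragment 3: offset=7 data="FOU" -> buffer=??fLMvaFOU?
Fragment 4: offset=0 data="Cd" -> buffer=CdfLMvaFOU?
Fragment 5: offset=8 data="AIF" -> buffer=CdfLMvaFAIF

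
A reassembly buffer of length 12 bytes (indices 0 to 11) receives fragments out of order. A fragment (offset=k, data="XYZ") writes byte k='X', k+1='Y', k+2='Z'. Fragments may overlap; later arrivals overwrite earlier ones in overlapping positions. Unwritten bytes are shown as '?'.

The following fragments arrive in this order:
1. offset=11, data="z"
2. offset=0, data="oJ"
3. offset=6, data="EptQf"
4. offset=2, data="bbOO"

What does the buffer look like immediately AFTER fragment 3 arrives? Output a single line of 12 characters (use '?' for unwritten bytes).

Fragment 1: offset=11 data="z" -> buffer=???????????z
Fragment 2: offset=0 data="oJ" -> buffer=oJ?????????z
Fragment 3: offset=6 data="EptQf" -> buffer=oJ????EptQfz

Answer: oJ????EptQfz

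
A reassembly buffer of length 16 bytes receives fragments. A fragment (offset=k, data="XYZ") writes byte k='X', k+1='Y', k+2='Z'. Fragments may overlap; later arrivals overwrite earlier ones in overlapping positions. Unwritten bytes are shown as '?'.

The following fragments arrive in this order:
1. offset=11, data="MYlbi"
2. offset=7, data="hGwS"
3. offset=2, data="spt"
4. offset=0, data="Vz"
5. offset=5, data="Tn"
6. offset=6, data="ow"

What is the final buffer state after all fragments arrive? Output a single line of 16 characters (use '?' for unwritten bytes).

Answer: VzsptTowGwSMYlbi

Derivation:
Fragment 1: offset=11 data="MYlbi" -> buffer=???????????MYlbi
Fragment 2: offset=7 data="hGwS" -> buffer=???????hGwSMYlbi
Fragment 3: offset=2 data="spt" -> buffer=??spt??hGwSMYlbi
Fragment 4: offset=0 data="Vz" -> buffer=Vzspt??hGwSMYlbi
Fragment 5: offset=5 data="Tn" -> buffer=VzsptTnhGwSMYlbi
Fragment 6: offset=6 data="ow" -> buffer=VzsptTowGwSMYlbi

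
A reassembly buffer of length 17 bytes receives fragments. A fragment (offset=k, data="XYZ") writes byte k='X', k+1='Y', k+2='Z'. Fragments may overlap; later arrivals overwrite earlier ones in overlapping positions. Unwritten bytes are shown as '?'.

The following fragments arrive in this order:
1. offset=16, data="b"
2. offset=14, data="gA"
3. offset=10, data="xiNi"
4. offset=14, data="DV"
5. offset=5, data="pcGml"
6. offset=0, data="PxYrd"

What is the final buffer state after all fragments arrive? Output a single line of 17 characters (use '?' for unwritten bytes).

Fragment 1: offset=16 data="b" -> buffer=????????????????b
Fragment 2: offset=14 data="gA" -> buffer=??????????????gAb
Fragment 3: offset=10 data="xiNi" -> buffer=??????????xiNigAb
Fragment 4: offset=14 data="DV" -> buffer=??????????xiNiDVb
Fragment 5: offset=5 data="pcGml" -> buffer=?????pcGmlxiNiDVb
Fragment 6: offset=0 data="PxYrd" -> buffer=PxYrdpcGmlxiNiDVb

Answer: PxYrdpcGmlxiNiDVb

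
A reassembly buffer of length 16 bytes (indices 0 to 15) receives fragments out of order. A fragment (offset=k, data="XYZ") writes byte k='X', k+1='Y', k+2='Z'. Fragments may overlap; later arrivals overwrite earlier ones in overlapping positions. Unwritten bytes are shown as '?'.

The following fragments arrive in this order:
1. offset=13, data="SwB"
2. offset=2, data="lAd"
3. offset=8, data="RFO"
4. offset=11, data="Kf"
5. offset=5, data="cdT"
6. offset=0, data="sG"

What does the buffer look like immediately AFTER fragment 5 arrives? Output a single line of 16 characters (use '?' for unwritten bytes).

Answer: ??lAdcdTRFOKfSwB

Derivation:
Fragment 1: offset=13 data="SwB" -> buffer=?????????????SwB
Fragment 2: offset=2 data="lAd" -> buffer=??lAd????????SwB
Fragment 3: offset=8 data="RFO" -> buffer=??lAd???RFO??SwB
Fragment 4: offset=11 data="Kf" -> buffer=??lAd???RFOKfSwB
Fragment 5: offset=5 data="cdT" -> buffer=??lAdcdTRFOKfSwB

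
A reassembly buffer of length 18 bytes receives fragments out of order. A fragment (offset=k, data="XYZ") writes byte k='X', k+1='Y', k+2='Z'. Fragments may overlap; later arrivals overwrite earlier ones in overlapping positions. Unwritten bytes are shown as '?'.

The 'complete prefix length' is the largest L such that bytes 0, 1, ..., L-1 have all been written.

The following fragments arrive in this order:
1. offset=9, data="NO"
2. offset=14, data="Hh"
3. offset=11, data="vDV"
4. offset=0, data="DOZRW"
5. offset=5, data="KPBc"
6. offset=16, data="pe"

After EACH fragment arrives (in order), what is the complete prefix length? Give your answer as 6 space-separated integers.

Answer: 0 0 0 5 16 18

Derivation:
Fragment 1: offset=9 data="NO" -> buffer=?????????NO??????? -> prefix_len=0
Fragment 2: offset=14 data="Hh" -> buffer=?????????NO???Hh?? -> prefix_len=0
Fragment 3: offset=11 data="vDV" -> buffer=?????????NOvDVHh?? -> prefix_len=0
Fragment 4: offset=0 data="DOZRW" -> buffer=DOZRW????NOvDVHh?? -> prefix_len=5
Fragment 5: offset=5 data="KPBc" -> buffer=DOZRWKPBcNOvDVHh?? -> prefix_len=16
Fragment 6: offset=16 data="pe" -> buffer=DOZRWKPBcNOvDVHhpe -> prefix_len=18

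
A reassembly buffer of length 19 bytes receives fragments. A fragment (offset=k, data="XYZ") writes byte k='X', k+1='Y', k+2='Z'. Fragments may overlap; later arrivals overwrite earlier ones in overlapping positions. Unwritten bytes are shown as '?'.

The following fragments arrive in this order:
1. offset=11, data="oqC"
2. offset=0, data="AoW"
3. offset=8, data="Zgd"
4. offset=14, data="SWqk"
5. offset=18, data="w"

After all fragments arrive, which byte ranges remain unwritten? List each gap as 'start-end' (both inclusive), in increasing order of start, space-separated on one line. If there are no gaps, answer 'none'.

Fragment 1: offset=11 len=3
Fragment 2: offset=0 len=3
Fragment 3: offset=8 len=3
Fragment 4: offset=14 len=4
Fragment 5: offset=18 len=1
Gaps: 3-7

Answer: 3-7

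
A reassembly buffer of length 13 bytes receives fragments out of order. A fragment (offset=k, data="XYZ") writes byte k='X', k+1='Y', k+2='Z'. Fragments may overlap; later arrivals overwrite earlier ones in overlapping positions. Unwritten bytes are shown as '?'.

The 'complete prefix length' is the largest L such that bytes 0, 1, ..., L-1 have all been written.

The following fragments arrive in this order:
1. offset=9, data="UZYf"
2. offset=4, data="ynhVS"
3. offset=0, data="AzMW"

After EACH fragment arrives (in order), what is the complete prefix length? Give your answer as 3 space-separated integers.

Answer: 0 0 13

Derivation:
Fragment 1: offset=9 data="UZYf" -> buffer=?????????UZYf -> prefix_len=0
Fragment 2: offset=4 data="ynhVS" -> buffer=????ynhVSUZYf -> prefix_len=0
Fragment 3: offset=0 data="AzMW" -> buffer=AzMWynhVSUZYf -> prefix_len=13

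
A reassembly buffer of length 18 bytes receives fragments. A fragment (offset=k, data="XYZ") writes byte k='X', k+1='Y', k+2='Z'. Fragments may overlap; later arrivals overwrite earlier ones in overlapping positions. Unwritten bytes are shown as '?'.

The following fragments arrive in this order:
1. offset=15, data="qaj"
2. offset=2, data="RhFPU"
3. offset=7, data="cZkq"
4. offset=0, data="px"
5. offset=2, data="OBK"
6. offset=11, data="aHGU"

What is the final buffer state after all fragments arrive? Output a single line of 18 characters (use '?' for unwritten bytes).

Fragment 1: offset=15 data="qaj" -> buffer=???????????????qaj
Fragment 2: offset=2 data="RhFPU" -> buffer=??RhFPU????????qaj
Fragment 3: offset=7 data="cZkq" -> buffer=??RhFPUcZkq????qaj
Fragment 4: offset=0 data="px" -> buffer=pxRhFPUcZkq????qaj
Fragment 5: offset=2 data="OBK" -> buffer=pxOBKPUcZkq????qaj
Fragment 6: offset=11 data="aHGU" -> buffer=pxOBKPUcZkqaHGUqaj

Answer: pxOBKPUcZkqaHGUqaj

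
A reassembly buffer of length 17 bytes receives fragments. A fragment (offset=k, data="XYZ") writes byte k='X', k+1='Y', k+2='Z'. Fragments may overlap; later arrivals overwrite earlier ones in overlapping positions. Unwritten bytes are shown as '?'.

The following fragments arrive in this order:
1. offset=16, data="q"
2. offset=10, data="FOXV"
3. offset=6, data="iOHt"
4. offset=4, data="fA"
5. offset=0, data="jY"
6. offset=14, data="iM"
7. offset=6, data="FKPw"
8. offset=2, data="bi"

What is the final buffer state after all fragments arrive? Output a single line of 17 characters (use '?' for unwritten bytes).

Answer: jYbifAFKPwFOXViMq

Derivation:
Fragment 1: offset=16 data="q" -> buffer=????????????????q
Fragment 2: offset=10 data="FOXV" -> buffer=??????????FOXV??q
Fragment 3: offset=6 data="iOHt" -> buffer=??????iOHtFOXV??q
Fragment 4: offset=4 data="fA" -> buffer=????fAiOHtFOXV??q
Fragment 5: offset=0 data="jY" -> buffer=jY??fAiOHtFOXV??q
Fragment 6: offset=14 data="iM" -> buffer=jY??fAiOHtFOXViMq
Fragment 7: offset=6 data="FKPw" -> buffer=jY??fAFKPwFOXViMq
Fragment 8: offset=2 data="bi" -> buffer=jYbifAFKPwFOXViMq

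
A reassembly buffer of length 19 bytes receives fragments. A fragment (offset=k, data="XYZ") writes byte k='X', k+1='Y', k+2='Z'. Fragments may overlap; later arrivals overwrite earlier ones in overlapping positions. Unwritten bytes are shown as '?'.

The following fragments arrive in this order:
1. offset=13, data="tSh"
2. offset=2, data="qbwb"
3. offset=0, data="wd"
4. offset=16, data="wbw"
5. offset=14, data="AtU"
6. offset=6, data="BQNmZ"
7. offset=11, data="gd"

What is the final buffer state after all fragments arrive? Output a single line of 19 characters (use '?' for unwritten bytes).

Fragment 1: offset=13 data="tSh" -> buffer=?????????????tSh???
Fragment 2: offset=2 data="qbwb" -> buffer=??qbwb???????tSh???
Fragment 3: offset=0 data="wd" -> buffer=wdqbwb???????tSh???
Fragment 4: offset=16 data="wbw" -> buffer=wdqbwb???????tShwbw
Fragment 5: offset=14 data="AtU" -> buffer=wdqbwb???????tAtUbw
Fragment 6: offset=6 data="BQNmZ" -> buffer=wdqbwbBQNmZ??tAtUbw
Fragment 7: offset=11 data="gd" -> buffer=wdqbwbBQNmZgdtAtUbw

Answer: wdqbwbBQNmZgdtAtUbw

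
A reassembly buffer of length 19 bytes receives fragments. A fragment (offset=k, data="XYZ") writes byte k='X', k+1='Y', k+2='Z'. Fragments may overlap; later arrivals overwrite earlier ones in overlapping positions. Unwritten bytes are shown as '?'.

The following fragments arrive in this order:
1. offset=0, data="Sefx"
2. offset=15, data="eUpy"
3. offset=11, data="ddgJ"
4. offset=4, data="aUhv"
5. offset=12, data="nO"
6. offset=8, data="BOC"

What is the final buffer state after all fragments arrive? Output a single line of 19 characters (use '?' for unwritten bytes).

Answer: SefxaUhvBOCdnOJeUpy

Derivation:
Fragment 1: offset=0 data="Sefx" -> buffer=Sefx???????????????
Fragment 2: offset=15 data="eUpy" -> buffer=Sefx???????????eUpy
Fragment 3: offset=11 data="ddgJ" -> buffer=Sefx???????ddgJeUpy
Fragment 4: offset=4 data="aUhv" -> buffer=SefxaUhv???ddgJeUpy
Fragment 5: offset=12 data="nO" -> buffer=SefxaUhv???dnOJeUpy
Fragment 6: offset=8 data="BOC" -> buffer=SefxaUhvBOCdnOJeUpy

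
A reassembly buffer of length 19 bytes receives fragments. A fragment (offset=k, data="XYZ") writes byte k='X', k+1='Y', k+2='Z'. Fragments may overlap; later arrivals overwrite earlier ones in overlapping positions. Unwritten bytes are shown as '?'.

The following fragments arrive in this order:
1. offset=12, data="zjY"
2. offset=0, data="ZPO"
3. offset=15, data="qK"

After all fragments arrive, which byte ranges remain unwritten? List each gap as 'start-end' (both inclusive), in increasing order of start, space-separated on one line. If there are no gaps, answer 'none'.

Answer: 3-11 17-18

Derivation:
Fragment 1: offset=12 len=3
Fragment 2: offset=0 len=3
Fragment 3: offset=15 len=2
Gaps: 3-11 17-18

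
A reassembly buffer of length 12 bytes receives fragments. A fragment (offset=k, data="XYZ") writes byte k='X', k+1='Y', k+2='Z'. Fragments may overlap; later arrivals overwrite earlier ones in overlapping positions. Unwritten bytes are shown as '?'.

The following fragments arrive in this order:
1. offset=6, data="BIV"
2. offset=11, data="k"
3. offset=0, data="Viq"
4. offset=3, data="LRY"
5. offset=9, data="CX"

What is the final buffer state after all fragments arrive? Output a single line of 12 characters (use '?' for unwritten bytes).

Fragment 1: offset=6 data="BIV" -> buffer=??????BIV???
Fragment 2: offset=11 data="k" -> buffer=??????BIV??k
Fragment 3: offset=0 data="Viq" -> buffer=Viq???BIV??k
Fragment 4: offset=3 data="LRY" -> buffer=ViqLRYBIV??k
Fragment 5: offset=9 data="CX" -> buffer=ViqLRYBIVCXk

Answer: ViqLRYBIVCXk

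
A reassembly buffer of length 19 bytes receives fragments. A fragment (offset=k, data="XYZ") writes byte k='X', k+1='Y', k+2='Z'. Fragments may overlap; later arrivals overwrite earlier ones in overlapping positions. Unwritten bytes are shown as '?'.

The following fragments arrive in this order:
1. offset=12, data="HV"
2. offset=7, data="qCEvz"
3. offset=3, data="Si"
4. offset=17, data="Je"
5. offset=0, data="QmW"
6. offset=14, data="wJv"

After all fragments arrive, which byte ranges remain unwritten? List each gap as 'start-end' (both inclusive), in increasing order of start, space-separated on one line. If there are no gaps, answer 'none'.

Answer: 5-6

Derivation:
Fragment 1: offset=12 len=2
Fragment 2: offset=7 len=5
Fragment 3: offset=3 len=2
Fragment 4: offset=17 len=2
Fragment 5: offset=0 len=3
Fragment 6: offset=14 len=3
Gaps: 5-6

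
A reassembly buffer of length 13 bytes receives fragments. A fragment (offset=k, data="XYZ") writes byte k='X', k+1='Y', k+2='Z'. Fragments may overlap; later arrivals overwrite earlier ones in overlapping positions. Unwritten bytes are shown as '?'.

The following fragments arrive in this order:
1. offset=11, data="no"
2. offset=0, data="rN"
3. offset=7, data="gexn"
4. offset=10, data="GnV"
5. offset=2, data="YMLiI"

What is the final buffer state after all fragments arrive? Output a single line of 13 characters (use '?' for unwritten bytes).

Fragment 1: offset=11 data="no" -> buffer=???????????no
Fragment 2: offset=0 data="rN" -> buffer=rN?????????no
Fragment 3: offset=7 data="gexn" -> buffer=rN?????gexnno
Fragment 4: offset=10 data="GnV" -> buffer=rN?????gexGnV
Fragment 5: offset=2 data="YMLiI" -> buffer=rNYMLiIgexGnV

Answer: rNYMLiIgexGnV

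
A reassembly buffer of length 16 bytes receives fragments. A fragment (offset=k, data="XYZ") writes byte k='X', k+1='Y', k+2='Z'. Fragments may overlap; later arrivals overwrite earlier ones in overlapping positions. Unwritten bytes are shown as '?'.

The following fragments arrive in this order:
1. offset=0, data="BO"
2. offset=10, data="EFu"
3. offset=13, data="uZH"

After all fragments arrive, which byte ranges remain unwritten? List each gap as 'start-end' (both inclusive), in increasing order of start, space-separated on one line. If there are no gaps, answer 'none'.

Fragment 1: offset=0 len=2
Fragment 2: offset=10 len=3
Fragment 3: offset=13 len=3
Gaps: 2-9

Answer: 2-9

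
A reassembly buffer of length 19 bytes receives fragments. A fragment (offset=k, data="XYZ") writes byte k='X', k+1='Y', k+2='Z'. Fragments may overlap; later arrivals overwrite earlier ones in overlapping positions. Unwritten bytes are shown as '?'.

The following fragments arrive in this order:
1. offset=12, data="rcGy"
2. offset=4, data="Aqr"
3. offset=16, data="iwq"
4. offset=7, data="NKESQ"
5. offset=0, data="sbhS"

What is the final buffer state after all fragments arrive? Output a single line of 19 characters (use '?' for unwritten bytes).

Answer: sbhSAqrNKESQrcGyiwq

Derivation:
Fragment 1: offset=12 data="rcGy" -> buffer=????????????rcGy???
Fragment 2: offset=4 data="Aqr" -> buffer=????Aqr?????rcGy???
Fragment 3: offset=16 data="iwq" -> buffer=????Aqr?????rcGyiwq
Fragment 4: offset=7 data="NKESQ" -> buffer=????AqrNKESQrcGyiwq
Fragment 5: offset=0 data="sbhS" -> buffer=sbhSAqrNKESQrcGyiwq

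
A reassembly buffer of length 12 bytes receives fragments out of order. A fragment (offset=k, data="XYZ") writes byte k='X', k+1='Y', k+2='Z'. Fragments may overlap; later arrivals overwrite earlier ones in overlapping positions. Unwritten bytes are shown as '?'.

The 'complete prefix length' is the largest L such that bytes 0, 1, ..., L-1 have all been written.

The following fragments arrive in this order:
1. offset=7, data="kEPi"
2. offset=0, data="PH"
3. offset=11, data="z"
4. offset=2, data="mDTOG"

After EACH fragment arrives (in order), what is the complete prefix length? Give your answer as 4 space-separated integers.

Answer: 0 2 2 12

Derivation:
Fragment 1: offset=7 data="kEPi" -> buffer=???????kEPi? -> prefix_len=0
Fragment 2: offset=0 data="PH" -> buffer=PH?????kEPi? -> prefix_len=2
Fragment 3: offset=11 data="z" -> buffer=PH?????kEPiz -> prefix_len=2
Fragment 4: offset=2 data="mDTOG" -> buffer=PHmDTOGkEPiz -> prefix_len=12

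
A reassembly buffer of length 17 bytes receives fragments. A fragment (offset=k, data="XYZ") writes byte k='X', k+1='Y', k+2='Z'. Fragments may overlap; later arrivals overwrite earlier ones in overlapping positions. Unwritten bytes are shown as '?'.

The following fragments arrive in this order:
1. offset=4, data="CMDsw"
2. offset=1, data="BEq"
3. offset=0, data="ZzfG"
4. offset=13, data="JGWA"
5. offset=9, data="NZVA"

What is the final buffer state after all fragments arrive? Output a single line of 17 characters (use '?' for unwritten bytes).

Answer: ZzfGCMDswNZVAJGWA

Derivation:
Fragment 1: offset=4 data="CMDsw" -> buffer=????CMDsw????????
Fragment 2: offset=1 data="BEq" -> buffer=?BEqCMDsw????????
Fragment 3: offset=0 data="ZzfG" -> buffer=ZzfGCMDsw????????
Fragment 4: offset=13 data="JGWA" -> buffer=ZzfGCMDsw????JGWA
Fragment 5: offset=9 data="NZVA" -> buffer=ZzfGCMDswNZVAJGWA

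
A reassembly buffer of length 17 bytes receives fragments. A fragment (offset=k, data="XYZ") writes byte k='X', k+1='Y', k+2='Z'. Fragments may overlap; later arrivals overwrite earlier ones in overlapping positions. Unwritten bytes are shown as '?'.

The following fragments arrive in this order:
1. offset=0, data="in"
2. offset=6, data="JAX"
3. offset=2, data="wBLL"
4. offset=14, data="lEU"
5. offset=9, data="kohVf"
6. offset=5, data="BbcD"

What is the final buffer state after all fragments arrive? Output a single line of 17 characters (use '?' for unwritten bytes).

Fragment 1: offset=0 data="in" -> buffer=in???????????????
Fragment 2: offset=6 data="JAX" -> buffer=in????JAX????????
Fragment 3: offset=2 data="wBLL" -> buffer=inwBLLJAX????????
Fragment 4: offset=14 data="lEU" -> buffer=inwBLLJAX?????lEU
Fragment 5: offset=9 data="kohVf" -> buffer=inwBLLJAXkohVflEU
Fragment 6: offset=5 data="BbcD" -> buffer=inwBLBbcDkohVflEU

Answer: inwBLBbcDkohVflEU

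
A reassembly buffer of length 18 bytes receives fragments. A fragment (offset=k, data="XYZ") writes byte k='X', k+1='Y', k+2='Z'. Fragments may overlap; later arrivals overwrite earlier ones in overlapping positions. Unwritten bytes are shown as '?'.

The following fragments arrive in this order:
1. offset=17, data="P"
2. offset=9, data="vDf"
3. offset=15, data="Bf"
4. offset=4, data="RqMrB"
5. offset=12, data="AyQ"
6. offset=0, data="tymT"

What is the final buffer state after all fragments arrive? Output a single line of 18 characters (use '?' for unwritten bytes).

Answer: tymTRqMrBvDfAyQBfP

Derivation:
Fragment 1: offset=17 data="P" -> buffer=?????????????????P
Fragment 2: offset=9 data="vDf" -> buffer=?????????vDf?????P
Fragment 3: offset=15 data="Bf" -> buffer=?????????vDf???BfP
Fragment 4: offset=4 data="RqMrB" -> buffer=????RqMrBvDf???BfP
Fragment 5: offset=12 data="AyQ" -> buffer=????RqMrBvDfAyQBfP
Fragment 6: offset=0 data="tymT" -> buffer=tymTRqMrBvDfAyQBfP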